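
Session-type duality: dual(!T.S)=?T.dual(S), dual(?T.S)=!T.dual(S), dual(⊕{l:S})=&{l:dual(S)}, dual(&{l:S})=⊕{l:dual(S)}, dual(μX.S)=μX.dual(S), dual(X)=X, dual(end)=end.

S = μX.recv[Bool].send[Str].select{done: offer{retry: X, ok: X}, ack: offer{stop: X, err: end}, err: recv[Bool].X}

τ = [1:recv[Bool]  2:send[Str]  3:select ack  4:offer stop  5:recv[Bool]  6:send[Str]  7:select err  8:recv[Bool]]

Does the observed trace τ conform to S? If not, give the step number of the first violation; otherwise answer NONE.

NONE

step 1: recv[Bool]  match  residual = send[Str].select{done: offer{retry: μX.…, ok: μX.…}, ack: offer{stop: μX.…, err: end}, err: recv[Bool].μX.…}
step 2: send[Str]  match  residual = select{done: offer{retry: μX.…, ok: μX.…}, ack: offer{stop: μX.…, err: end}, err: recv[Bool].μX.…}
step 3: select ack  match  residual = offer{stop: μX.…, err: end}
step 4: offer stop  match  residual = μX.…
step 5: recv[Bool]  match  residual = send[Str].select{done: offer{retry: μX.…, ok: μX.…}, ack: offer{stop: μX.…, err: end}, err: recv[Bool].μX.…}
step 6: send[Str]  match  residual = select{done: offer{retry: μX.…, ok: μX.…}, ack: offer{stop: μX.…, err: end}, err: recv[Bool].μX.…}
step 7: select err  match  residual = recv[Bool].μX.…
step 8: recv[Bool]  match  residual = μX.…
trace exhausted — no violation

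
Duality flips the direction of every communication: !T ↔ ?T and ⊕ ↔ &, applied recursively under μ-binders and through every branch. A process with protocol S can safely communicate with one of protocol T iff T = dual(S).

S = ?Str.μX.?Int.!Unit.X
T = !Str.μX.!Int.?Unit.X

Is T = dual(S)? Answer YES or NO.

?Str ‖ !Str  ✓
  μX ‖ μX  ✓ (μ self-dual)
    ?Int ‖ !Int  ✓
      !Unit ‖ ?Unit  ✓
        X ‖ X  ✓

YES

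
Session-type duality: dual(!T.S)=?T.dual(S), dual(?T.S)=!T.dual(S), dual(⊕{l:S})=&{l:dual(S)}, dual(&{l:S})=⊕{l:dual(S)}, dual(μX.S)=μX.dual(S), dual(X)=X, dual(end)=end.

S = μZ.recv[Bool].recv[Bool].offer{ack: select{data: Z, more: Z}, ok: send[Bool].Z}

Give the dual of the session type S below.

μZ = μZ  (binder kept)
  recv[Bool] = send[Bool]
    recv[Bool] = send[Bool]
      offer{ack,ok} = select{ack,ok}  (external→internal)
        • ack:
          select{data,more} = offer{data,more}  (⊕→&)
            • data:
              dual(Z) = Z
            • more:
              dual(Z) = Z
        • ok:
          send[Bool] = recv[Bool]
            dual(Z) = Z

μZ.send[Bool].send[Bool].select{ack: offer{data: Z, more: Z}, ok: recv[Bool].Z}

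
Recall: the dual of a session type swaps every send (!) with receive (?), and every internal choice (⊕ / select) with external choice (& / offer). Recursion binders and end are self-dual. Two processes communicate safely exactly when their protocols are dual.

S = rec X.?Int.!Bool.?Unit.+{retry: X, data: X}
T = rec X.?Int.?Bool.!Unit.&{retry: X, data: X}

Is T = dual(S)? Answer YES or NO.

NO

rec X vs rec X  ✓ (μ self-dual)
  ?Int vs ?Int  ✗ same direction on both sides — not dual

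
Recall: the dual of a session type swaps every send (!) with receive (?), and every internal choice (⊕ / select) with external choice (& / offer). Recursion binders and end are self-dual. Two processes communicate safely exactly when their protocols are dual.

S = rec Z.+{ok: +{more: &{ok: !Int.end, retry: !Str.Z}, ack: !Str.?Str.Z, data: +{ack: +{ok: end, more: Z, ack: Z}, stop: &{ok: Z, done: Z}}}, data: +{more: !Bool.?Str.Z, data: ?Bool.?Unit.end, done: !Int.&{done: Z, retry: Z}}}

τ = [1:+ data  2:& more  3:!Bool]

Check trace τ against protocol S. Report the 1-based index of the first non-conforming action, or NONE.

step 1: + data  match  cont: +{more: !Bool.?Str.rec Z.…, data: ?Bool.?Unit.end, done: !Int.&{done: rec Z.…, retry: rec Z.…}}
step 2: got & more, protocol expects + more or + data or + done  ✗

2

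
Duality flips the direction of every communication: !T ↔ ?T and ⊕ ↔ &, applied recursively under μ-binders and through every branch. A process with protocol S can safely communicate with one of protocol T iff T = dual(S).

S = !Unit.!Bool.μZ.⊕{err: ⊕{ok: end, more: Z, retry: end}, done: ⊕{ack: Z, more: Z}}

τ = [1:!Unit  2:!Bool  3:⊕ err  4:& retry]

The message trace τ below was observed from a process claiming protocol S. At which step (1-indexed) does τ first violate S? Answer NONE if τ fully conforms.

step 1: !Unit  ok  residual = !Bool.μZ.…
step 2: !Bool  ok  residual = μZ.…
step 3: ⊕ err  ok  residual = ⊕{ok: end, more: μZ.…, retry: end}
step 4: got & retry, protocol expects ⊕ ok or ⊕ more or ⊕ retry  ✗

4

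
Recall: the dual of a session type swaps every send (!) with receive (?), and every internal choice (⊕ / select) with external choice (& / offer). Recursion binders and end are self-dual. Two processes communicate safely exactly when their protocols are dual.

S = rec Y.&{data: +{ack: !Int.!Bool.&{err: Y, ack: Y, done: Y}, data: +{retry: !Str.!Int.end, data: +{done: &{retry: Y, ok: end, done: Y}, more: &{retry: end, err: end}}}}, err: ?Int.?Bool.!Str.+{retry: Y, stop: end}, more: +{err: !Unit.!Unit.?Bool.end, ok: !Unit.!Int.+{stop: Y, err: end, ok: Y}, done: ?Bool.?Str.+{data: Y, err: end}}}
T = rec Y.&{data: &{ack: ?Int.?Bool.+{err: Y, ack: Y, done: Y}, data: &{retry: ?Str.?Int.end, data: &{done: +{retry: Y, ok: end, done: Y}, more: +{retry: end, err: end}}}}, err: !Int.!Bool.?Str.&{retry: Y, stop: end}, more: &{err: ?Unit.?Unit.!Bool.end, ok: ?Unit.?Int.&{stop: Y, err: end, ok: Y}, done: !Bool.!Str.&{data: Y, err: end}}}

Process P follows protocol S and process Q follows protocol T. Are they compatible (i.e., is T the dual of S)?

rec Y | rec Y  ok (rec unchanged)
  &{data,err,more} | &{data,err,more}  ✗ choice polarity not flipped — not dual

NO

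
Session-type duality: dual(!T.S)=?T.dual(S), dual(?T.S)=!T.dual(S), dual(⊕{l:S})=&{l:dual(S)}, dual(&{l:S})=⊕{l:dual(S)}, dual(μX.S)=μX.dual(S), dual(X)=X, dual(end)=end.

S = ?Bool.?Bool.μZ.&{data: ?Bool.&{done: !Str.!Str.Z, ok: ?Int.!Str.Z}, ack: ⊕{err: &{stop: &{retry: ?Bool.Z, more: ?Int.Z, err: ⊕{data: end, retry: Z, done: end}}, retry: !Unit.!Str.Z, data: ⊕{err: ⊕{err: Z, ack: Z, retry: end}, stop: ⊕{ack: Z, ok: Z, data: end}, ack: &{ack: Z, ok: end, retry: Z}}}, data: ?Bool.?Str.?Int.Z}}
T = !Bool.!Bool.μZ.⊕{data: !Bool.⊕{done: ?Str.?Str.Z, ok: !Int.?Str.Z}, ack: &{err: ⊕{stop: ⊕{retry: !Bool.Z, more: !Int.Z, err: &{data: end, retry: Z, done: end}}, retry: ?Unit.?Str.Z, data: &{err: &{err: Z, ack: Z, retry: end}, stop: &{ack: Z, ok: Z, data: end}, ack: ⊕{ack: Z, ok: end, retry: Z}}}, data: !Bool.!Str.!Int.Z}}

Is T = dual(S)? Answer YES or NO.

YES

?Bool vs !Bool  match
  ?Bool vs !Bool  match
    μZ vs μZ  match (μ self-dual)
      &{data,ack} vs ⊕{data,ack}  match same labels
        case data:
          ?Bool vs !Bool  match
            &{done,ok} vs ⊕{done,ok}  match same labels
              case done:
                !Str vs ?Str  match
                  !Str vs ?Str  match
                    Z vs Z  match
              case ok:
                ?Int vs !Int  match
                  !Str vs ?Str  match
                    Z vs Z  match
        case ack:
          ⊕{err,data} vs &{err,data}  match same labels
            case err:
              &{stop,retry,data} vs ⊕{stop,retry,data}  match same labels
                case stop:
                  &{retry,more,err} vs ⊕{retry,more,err}  match same labels
                    case retry:
                      ?Bool vs !Bool  match
                        Z vs Z  match
                    case more:
                      ?Int vs !Int  match
                        Z vs Z  match
                    case err:
                      ⊕{data,retry,done} vs &{data,retry,done}  match same labels
                        case data:
                          end vs end  match
                        case retry:
                          Z vs Z  match
                        case done:
                          end vs end  match
                case retry:
                  !Unit vs ?Unit  match
                    !Str vs ?Str  match
                      Z vs Z  match
                case data:
                  ⊕{err,stop,ack} vs &{err,stop,ack}  match same labels
                    case err:
                      ⊕{err,ack,retry} vs &{err,ack,retry}  match same labels
                        case err:
                          Z vs Z  match
                        case ack:
                          Z vs Z  match
                        case retry:
                          end vs end  match
                    case stop:
                      ⊕{ack,ok,data} vs &{ack,ok,data}  match same labels
                        case ack:
                          Z vs Z  match
                        case ok:
                          Z vs Z  match
                        case data:
                          end vs end  match
                    case ack:
                      &{ack,ok,retry} vs ⊕{ack,ok,retry}  match same labels
                        case ack:
                          Z vs Z  match
                        case ok:
                          end vs end  match
                        case retry:
                          Z vs Z  match
            case data:
              ?Bool vs !Bool  match
                ?Str vs !Str  match
                  ?Int vs !Int  match
                    Z vs Z  match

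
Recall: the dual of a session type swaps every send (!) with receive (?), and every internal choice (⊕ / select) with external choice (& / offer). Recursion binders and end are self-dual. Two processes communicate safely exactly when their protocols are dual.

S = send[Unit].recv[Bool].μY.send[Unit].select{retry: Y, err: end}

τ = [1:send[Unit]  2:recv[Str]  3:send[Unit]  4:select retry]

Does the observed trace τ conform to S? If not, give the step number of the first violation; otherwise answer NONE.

[1] send[Unit]  ok  cont: recv[Bool].μY.…
[2] got recv[Str], protocol expects recv[Bool]  ✗

2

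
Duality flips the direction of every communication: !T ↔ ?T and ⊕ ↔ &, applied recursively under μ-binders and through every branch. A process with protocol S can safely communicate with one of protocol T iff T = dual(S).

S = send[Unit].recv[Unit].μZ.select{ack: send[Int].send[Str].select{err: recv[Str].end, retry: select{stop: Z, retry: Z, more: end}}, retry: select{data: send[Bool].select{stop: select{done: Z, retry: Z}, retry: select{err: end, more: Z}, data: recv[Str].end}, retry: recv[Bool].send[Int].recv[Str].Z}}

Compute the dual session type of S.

recv[Unit].send[Unit].μZ.offer{ack: recv[Int].recv[Str].offer{err: send[Str].end, retry: offer{stop: Z, retry: Z, more: end}}, retry: offer{data: recv[Bool].offer{stop: offer{done: Z, retry: Z}, retry: offer{err: end, more: Z}, data: send[Str].end}, retry: send[Bool].recv[Int].send[Str].Z}}

send[Unit] = recv[Unit]
  recv[Unit] = send[Unit]
    μZ = μZ  (binder kept)
      select{ack,retry} = offer{ack,retry}  (internal→external)
        • ack:
          send[Int] = recv[Int]
            send[Str] = recv[Str]
              select{err,retry} = offer{err,retry}  (internal→external)
                • err:
                  recv[Str] = send[Str]
                    end self-dual
                • retry:
                  select{stop,retry,more} = offer{stop,retry,more}  (internal→external)
                    • stop:
                      Z self-dual
                    • retry:
                      Z self-dual
                    • more:
                      end self-dual
        • retry:
          select{data,retry} = offer{data,retry}  (internal→external)
            • data:
              send[Bool] = recv[Bool]
                select{stop,retry,data} = offer{stop,retry,data}  (internal→external)
                  • stop:
                    select{done,retry} = offer{done,retry}  (internal→external)
                      • done:
                        Z self-dual
                      • retry:
                        Z self-dual
                  • retry:
                    select{err,more} = offer{err,more}  (internal→external)
                      • err:
                        end self-dual
                      • more:
                        Z self-dual
                  • data:
                    recv[Str] = send[Str]
                      end self-dual
            • retry:
              recv[Bool] = send[Bool]
                send[Int] = recv[Int]
                  recv[Str] = send[Str]
                    Z self-dual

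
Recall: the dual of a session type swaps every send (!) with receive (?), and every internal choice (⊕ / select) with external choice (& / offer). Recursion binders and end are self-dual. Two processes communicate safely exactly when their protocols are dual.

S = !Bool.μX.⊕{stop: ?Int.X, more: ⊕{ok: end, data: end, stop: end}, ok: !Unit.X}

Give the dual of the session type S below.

?Bool.μX.&{stop: !Int.X, more: &{ok: end, data: end, stop: end}, ok: ?Unit.X}

!Bool ↦ ?Bool
  μX ↦ μX  (μ self-dual)
    ⊕{stop,more,ok} ↦ &{stop,more,ok}  (internal→external)
      [stop]
        ?Int ↦ !Int
          X ↦ X
      [more]
        ⊕{ok,data,stop} ↦ &{ok,data,stop}  (internal→external)
          [ok]
            end ↦ end
          [data]
            end ↦ end
          [stop]
            end ↦ end
      [ok]
        !Unit ↦ ?Unit
          X ↦ X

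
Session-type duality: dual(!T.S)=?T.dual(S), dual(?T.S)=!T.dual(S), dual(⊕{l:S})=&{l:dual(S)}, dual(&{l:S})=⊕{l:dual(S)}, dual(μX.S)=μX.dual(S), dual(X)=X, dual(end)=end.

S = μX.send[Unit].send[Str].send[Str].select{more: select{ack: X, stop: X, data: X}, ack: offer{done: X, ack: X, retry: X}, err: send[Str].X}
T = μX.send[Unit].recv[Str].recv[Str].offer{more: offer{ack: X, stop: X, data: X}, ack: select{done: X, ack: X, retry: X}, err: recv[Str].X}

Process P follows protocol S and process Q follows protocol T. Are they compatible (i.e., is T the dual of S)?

μX | μX  ok (rec unchanged)
  send[Unit] | send[Unit]  ✗ same direction on both sides — not dual

NO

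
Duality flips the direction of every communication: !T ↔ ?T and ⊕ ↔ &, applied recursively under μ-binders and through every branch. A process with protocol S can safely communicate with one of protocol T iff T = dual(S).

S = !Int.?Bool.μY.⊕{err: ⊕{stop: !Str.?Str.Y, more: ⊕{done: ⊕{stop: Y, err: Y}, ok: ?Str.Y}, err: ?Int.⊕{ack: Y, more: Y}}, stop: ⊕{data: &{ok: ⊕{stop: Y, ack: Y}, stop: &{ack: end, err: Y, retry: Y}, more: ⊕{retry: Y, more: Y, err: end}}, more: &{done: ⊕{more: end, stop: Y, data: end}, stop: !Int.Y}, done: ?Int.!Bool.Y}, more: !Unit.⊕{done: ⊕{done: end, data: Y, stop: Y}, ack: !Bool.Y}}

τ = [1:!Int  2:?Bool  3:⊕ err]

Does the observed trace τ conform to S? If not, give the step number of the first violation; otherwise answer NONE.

NONE

@1 !Int  ok  residual = ?Bool.μY.…
@2 ?Bool  ok  residual = μY.…
@3 ⊕ err  ok  residual = ⊕{stop: !Str.?Str.μY.…, more: ⊕{done: ⊕{stop: μY.…, err: μY.…}, ok: ?Str.μY.…}, err: ?Int.⊕{ack: μY.…, more: μY.…}}
τ conforms to S (length 3)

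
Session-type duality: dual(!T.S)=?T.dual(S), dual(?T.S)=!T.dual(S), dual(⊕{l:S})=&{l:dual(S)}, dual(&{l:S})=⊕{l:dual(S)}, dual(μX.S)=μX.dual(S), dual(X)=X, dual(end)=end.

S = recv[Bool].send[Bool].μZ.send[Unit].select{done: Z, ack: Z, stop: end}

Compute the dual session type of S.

send[Bool].recv[Bool].μZ.recv[Unit].offer{done: Z, ack: Z, stop: end}

recv[Bool] → send[Bool]
  send[Bool] → recv[Bool]
    μZ → μZ  (rec unchanged)
      send[Unit] → recv[Unit]
        select{done,ack,stop} → offer{done,ack,stop}  (select→offer)
          [done]
            dual(Z) = Z
          [ack]
            dual(Z) = Z
          [stop]
            dual(end) = end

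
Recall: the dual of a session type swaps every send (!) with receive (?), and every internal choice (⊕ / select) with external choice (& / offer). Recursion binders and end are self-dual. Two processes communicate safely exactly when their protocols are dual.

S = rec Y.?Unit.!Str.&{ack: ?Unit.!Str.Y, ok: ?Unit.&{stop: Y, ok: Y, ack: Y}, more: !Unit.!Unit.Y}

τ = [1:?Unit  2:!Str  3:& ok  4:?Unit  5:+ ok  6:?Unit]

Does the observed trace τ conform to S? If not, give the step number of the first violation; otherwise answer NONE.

step 1: ?Unit  ok  state: !Str.&{ack: ?Unit.!Str.rec Y.…, ok: ?Unit.&{stop: rec Y.…, ok: rec Y.…, ack: rec Y.…}, more: !Unit.!Unit.rec Y.…}
step 2: !Str  ok  state: &{ack: ?Unit.!Str.rec Y.…, ok: ?Unit.&{stop: rec Y.…, ok: rec Y.…, ack: rec Y.…}, more: !Unit.!Unit.rec Y.…}
step 3: & ok  ok  state: ?Unit.&{stop: rec Y.…, ok: rec Y.…, ack: rec Y.…}
step 4: ?Unit  ok  state: &{stop: rec Y.…, ok: rec Y.…, ack: rec Y.…}
step 5: got + ok, protocol expects & stop or & ok or & ack  ✗

5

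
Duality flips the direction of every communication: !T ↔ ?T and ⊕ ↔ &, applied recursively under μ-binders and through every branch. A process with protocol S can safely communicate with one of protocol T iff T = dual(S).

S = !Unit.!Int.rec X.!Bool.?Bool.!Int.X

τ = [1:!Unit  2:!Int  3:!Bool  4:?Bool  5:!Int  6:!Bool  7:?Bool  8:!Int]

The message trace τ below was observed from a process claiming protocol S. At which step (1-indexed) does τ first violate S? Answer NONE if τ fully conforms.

step 1: !Unit  match  now at !Int.rec X.…
step 2: !Int  match  now at rec X.…
step 3: !Bool  match  now at ?Bool.!Int.rec X.…
step 4: ?Bool  match  now at !Int.rec X.…
step 5: !Int  match  now at rec X.…
step 6: !Bool  match  now at ?Bool.!Int.rec X.…
step 7: ?Bool  match  now at !Int.rec X.…
step 8: !Int  match  now at rec X.…
τ conforms to S (length 8)

NONE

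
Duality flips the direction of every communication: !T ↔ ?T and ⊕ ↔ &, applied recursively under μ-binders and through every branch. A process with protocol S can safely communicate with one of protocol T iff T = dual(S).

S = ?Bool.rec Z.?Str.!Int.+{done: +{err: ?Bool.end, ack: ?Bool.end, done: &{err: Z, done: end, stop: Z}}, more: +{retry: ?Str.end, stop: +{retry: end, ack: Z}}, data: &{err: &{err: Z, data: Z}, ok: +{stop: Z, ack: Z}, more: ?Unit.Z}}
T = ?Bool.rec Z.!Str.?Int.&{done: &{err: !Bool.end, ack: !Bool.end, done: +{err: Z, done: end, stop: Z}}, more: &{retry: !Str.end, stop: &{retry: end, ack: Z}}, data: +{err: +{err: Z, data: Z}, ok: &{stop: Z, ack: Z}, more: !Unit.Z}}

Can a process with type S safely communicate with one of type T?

NO

?Bool vs ?Bool  ✗ same direction on both sides — not dual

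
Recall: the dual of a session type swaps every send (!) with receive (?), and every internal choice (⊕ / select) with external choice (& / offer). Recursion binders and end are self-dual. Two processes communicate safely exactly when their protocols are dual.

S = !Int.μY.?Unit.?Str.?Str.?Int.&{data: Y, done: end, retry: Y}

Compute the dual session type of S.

!Int → ?Int
  μY → μY  (μ self-dual)
    ?Unit → !Unit
      ?Str → !Str
        ?Str → !Str
          ?Int → !Int
            &{data,done,retry} → ⊕{data,done,retry}  (external→internal)
              case data:
                dual(Y) = Y
              case done:
                dual(end) = end
              case retry:
                dual(Y) = Y

?Int.μY.!Unit.!Str.!Str.!Int.⊕{data: Y, done: end, retry: Y}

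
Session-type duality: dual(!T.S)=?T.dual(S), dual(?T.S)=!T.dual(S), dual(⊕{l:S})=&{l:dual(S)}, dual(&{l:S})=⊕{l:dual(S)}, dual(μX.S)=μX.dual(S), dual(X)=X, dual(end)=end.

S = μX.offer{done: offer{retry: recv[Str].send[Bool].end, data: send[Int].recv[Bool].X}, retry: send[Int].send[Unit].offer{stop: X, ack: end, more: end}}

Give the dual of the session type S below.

μX → μX  (μ self-dual)
  offer{done,retry} → select{done,retry}  (offer→select)
    • done:
      offer{retry,data} → select{retry,data}  (offer→select)
        • retry:
          recv[Str] → send[Str]
            send[Bool] → recv[Bool]
              dual(end) = end
        • data:
          send[Int] → recv[Int]
            recv[Bool] → send[Bool]
              dual(X) = X
    • retry:
      send[Int] → recv[Int]
        send[Unit] → recv[Unit]
          offer{stop,ack,more} → select{stop,ack,more}  (offer→select)
            • stop:
              dual(X) = X
            • ack:
              dual(end) = end
            • more:
              dual(end) = end

μX.select{done: select{retry: send[Str].recv[Bool].end, data: recv[Int].send[Bool].X}, retry: recv[Int].recv[Unit].select{stop: X, ack: end, more: end}}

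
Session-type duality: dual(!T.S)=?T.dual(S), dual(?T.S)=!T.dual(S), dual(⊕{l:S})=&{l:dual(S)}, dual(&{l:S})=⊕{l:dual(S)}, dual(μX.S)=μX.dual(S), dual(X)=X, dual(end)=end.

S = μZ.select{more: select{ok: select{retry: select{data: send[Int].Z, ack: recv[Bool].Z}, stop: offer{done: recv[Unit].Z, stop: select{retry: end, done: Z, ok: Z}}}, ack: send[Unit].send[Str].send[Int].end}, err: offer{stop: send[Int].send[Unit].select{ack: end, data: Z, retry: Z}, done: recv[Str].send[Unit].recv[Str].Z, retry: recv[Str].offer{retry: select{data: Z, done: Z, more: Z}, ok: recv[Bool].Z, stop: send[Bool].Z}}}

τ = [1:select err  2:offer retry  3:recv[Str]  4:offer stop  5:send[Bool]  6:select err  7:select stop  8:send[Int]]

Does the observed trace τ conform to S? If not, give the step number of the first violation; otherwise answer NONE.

7

@1 select err  ✓  residual = offer{stop: send[Int].send[Unit].select{ack: end, data: μZ.…, retry: μZ.…}, done: recv[Str].send[Unit].recv[Str].μZ.…, retry: recv[Str].offer{retry: select{data: μZ.…, done: μZ.…, more: μZ.…}, ok: recv[Bool].μZ.…, stop: send[Bool].μZ.…}}
@2 offer retry  ✓  residual = recv[Str].offer{retry: select{data: μZ.…, done: μZ.…, more: μZ.…}, ok: recv[Bool].μZ.…, stop: send[Bool].μZ.…}
@3 recv[Str]  ✓  residual = offer{retry: select{data: μZ.…, done: μZ.…, more: μZ.…}, ok: recv[Bool].μZ.…, stop: send[Bool].μZ.…}
@4 offer stop  ✓  residual = send[Bool].μZ.…
@5 send[Bool]  ✓  residual = μZ.…
@6 select err  ✓  residual = offer{stop: send[Int].send[Unit].select{ack: end, data: μZ.…, retry: μZ.…}, done: recv[Str].send[Unit].recv[Str].μZ.…, retry: recv[Str].offer{retry: select{data: μZ.…, done: μZ.…, more: μZ.…}, ok: recv[Bool].μZ.…, stop: send[Bool].μZ.…}}
@7 got select stop, protocol expects offer stop or offer done or offer retry  ✗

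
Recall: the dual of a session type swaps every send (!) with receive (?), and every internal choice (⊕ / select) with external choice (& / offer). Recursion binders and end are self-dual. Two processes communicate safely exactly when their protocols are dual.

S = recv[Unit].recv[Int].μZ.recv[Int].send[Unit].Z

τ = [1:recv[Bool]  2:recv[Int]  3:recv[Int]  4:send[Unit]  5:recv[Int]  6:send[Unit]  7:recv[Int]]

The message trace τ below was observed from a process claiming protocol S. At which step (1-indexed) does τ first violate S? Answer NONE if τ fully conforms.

1

[1] got recv[Bool], protocol expects recv[Unit]  ✗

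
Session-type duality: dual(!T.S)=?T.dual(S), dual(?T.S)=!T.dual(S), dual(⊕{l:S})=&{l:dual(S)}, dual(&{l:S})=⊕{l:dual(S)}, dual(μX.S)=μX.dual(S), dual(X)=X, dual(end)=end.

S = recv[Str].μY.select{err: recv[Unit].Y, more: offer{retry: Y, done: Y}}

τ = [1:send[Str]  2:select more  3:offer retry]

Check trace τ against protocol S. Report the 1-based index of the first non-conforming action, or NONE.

@1 got send[Str], protocol expects recv[Str]  ✗

1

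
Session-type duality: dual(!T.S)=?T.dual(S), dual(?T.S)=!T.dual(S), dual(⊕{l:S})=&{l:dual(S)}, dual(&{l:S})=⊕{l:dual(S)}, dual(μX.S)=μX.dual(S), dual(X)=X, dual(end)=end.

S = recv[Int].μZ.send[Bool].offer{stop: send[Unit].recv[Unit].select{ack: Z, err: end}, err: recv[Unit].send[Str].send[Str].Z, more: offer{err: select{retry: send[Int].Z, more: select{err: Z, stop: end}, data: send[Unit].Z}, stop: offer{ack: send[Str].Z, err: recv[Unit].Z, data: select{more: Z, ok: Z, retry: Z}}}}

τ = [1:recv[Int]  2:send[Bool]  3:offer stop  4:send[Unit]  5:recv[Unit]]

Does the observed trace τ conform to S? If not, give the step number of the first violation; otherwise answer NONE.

NONE

[1] recv[Int]  match  cont: μZ.…
[2] send[Bool]  match  cont: offer{stop: send[Unit].recv[Unit].select{ack: μZ.…, err: end}, err: recv[Unit].send[Str].send[Str].μZ.…, more: offer{err: select{retry: send[Int].μZ.…, more: select{err: μZ.…, stop: end}, data: send[Unit].μZ.…}, stop: offer{ack: send[Str].μZ.…, err: recv[Unit].μZ.…, data: select{more: μZ.…, ok: μZ.…, retry: μZ.…}}}}
[3] offer stop  match  cont: send[Unit].recv[Unit].select{ack: μZ.…, err: end}
[4] send[Unit]  match  cont: recv[Unit].select{ack: μZ.…, err: end}
[5] recv[Unit]  match  cont: select{ack: μZ.…, err: end}
trace exhausted — no violation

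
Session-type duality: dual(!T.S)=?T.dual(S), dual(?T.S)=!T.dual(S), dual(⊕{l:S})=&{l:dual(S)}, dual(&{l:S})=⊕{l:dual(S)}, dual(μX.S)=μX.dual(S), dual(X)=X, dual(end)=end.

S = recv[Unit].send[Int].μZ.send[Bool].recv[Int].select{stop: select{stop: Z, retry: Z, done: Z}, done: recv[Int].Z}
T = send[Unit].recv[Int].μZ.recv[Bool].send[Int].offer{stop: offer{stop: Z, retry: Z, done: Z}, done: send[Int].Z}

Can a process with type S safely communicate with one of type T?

YES

recv[Unit] vs send[Unit]  match
  send[Int] vs recv[Int]  match
    μZ vs μZ  match (μ self-dual)
      send[Bool] vs recv[Bool]  match
        recv[Int] vs send[Int]  match
          select{stop,done} vs offer{stop,done}  match label sets agree
            case stop:
              select{stop,retry,done} vs offer{stop,retry,done}  match label sets agree
                case stop:
                  Z vs Z  match
                case retry:
                  Z vs Z  match
                case done:
                  Z vs Z  match
            case done:
              recv[Int] vs send[Int]  match
                Z vs Z  match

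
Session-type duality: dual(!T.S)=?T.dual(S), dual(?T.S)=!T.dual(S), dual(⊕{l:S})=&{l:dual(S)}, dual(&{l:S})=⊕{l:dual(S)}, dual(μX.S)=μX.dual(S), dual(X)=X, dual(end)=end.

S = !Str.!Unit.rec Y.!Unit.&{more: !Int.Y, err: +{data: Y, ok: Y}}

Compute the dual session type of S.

?Str.?Unit.rec Y.?Unit.+{more: ?Int.Y, err: &{data: Y, ok: Y}}

!Str = ?Str
  !Unit = ?Unit
    rec Y = rec Y  (binder kept)
      !Unit = ?Unit
        &{more,err} = +{more,err}  (&→⊕)
          [more]
            !Int = ?Int
              dual(Y) = Y
          [err]
            +{data,ok} = &{data,ok}  (⊕→&)
              [data]
                dual(Y) = Y
              [ok]
                dual(Y) = Y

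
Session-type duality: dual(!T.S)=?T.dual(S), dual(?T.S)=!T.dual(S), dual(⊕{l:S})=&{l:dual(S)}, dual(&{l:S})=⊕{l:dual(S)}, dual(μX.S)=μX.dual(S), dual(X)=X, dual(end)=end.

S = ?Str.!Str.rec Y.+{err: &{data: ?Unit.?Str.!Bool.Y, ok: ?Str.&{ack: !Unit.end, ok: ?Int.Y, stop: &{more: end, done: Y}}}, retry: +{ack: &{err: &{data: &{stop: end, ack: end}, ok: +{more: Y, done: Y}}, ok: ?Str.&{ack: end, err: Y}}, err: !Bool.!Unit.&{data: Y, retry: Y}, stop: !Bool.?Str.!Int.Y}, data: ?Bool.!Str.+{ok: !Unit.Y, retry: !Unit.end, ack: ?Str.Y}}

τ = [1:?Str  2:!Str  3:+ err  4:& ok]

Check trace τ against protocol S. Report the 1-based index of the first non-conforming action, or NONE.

NONE

@1 ?Str  ok  state: !Str.rec Y.…
@2 !Str  ok  state: rec Y.…
@3 + err  ok  state: &{data: ?Unit.?Str.!Bool.rec Y.…, ok: ?Str.&{ack: !Unit.end, ok: ?Int.rec Y.…, stop: &{more: end, done: rec Y.…}}}
@4 & ok  ok  state: ?Str.&{ack: !Unit.end, ok: ?Int.rec Y.…, stop: &{more: end, done: rec Y.…}}
τ conforms to S (length 4)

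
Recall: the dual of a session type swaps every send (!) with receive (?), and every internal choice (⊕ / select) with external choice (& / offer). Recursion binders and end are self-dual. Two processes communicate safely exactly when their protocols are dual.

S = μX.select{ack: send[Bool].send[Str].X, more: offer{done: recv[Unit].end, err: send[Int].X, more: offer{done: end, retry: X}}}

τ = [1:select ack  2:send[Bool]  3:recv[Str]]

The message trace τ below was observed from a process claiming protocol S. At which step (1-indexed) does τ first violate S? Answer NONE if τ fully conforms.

3

@1 select ack  match  state: send[Bool].send[Str].μX.…
@2 send[Bool]  match  state: send[Str].μX.…
@3 got recv[Str], protocol expects send[Str]  ✗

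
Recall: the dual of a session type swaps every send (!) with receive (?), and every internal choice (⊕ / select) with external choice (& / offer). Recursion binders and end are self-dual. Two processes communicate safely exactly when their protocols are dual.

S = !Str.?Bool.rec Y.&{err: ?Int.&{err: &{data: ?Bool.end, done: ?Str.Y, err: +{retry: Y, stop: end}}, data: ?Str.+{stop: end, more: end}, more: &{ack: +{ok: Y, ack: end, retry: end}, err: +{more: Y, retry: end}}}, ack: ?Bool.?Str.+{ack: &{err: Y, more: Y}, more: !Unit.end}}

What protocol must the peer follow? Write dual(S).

?Str.!Bool.rec Y.+{err: !Int.+{err: +{data: !Bool.end, done: !Str.Y, err: &{retry: Y, stop: end}}, data: !Str.&{stop: end, more: end}, more: +{ack: &{ok: Y, ack: end, retry: end}, err: &{more: Y, retry: end}}}, ack: !Bool.!Str.&{ack: +{err: Y, more: Y}, more: ?Unit.end}}

!Str ↦ ?Str
  ?Bool ↦ !Bool
    rec Y ↦ rec Y  (μ self-dual)
      &{err,ack} ↦ +{err,ack}  (offer→select)
        case err:
          ?Int ↦ !Int
            &{err,data,more} ↦ +{err,data,more}  (offer→select)
              case err:
                &{data,done,err} ↦ +{data,done,err}  (offer→select)
                  case data:
                    ?Bool ↦ !Bool
                      end ↦ end
                  case done:
                    ?Str ↦ !Str
                      Y ↦ Y
                  case err:
                    +{retry,stop} ↦ &{retry,stop}  (internal→external)
                      case retry:
                        Y ↦ Y
                      case stop:
                        end ↦ end
              case data:
                ?Str ↦ !Str
                  +{stop,more} ↦ &{stop,more}  (internal→external)
                    case stop:
                      end ↦ end
                    case more:
                      end ↦ end
              case more:
                &{ack,err} ↦ +{ack,err}  (offer→select)
                  case ack:
                    +{ok,ack,retry} ↦ &{ok,ack,retry}  (internal→external)
                      case ok:
                        Y ↦ Y
                      case ack:
                        end ↦ end
                      case retry:
                        end ↦ end
                  case err:
                    +{more,retry} ↦ &{more,retry}  (internal→external)
                      case more:
                        Y ↦ Y
                      case retry:
                        end ↦ end
        case ack:
          ?Bool ↦ !Bool
            ?Str ↦ !Str
              +{ack,more} ↦ &{ack,more}  (internal→external)
                case ack:
                  &{err,more} ↦ +{err,more}  (offer→select)
                    case err:
                      Y ↦ Y
                    case more:
                      Y ↦ Y
                case more:
                  !Unit ↦ ?Unit
                    end ↦ end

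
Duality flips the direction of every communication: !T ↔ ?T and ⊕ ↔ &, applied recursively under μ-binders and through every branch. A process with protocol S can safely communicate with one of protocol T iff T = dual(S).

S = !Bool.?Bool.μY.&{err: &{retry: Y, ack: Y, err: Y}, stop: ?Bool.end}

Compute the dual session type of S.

?Bool.!Bool.μY.⊕{err: ⊕{retry: Y, ack: Y, err: Y}, stop: !Bool.end}

!Bool ↦ ?Bool
  ?Bool ↦ !Bool
    μY ↦ μY  (binder kept)
      &{err,stop} ↦ ⊕{err,stop}  (offer→select)
        • err:
          &{retry,ack,err} ↦ ⊕{retry,ack,err}  (offer→select)
            • retry:
              Y ↦ Y
            • ack:
              Y ↦ Y
            • err:
              Y ↦ Y
        • stop:
          ?Bool ↦ !Bool
            end ↦ end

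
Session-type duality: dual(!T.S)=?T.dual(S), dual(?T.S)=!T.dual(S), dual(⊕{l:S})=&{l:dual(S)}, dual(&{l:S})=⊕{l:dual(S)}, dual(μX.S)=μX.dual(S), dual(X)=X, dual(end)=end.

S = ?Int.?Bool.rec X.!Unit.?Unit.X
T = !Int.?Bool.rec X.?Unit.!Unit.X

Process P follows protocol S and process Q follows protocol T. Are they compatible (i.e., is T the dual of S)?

?Int | !Int  ✓
  ?Bool | ?Bool  ✗ same direction on both sides — not dual

NO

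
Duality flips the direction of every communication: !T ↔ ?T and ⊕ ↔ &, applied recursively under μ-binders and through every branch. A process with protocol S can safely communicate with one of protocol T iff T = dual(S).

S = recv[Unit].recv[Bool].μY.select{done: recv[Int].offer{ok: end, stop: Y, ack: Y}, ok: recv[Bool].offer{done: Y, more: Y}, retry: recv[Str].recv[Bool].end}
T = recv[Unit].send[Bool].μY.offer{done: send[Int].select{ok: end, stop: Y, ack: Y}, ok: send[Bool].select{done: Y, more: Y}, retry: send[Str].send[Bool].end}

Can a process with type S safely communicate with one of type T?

NO

recv[Unit] | recv[Unit]  ✗ same direction on both sides — not dual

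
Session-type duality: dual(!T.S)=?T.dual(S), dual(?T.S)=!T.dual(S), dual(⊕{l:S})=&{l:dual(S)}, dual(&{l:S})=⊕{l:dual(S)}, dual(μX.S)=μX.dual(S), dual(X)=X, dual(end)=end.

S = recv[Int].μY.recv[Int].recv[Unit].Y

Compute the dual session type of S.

recv[Int] ↦ send[Int]
  μY ↦ μY  (rec unchanged)
    recv[Int] ↦ send[Int]
      recv[Unit] ↦ send[Unit]
        dual(Y) = Y

send[Int].μY.send[Int].send[Unit].Y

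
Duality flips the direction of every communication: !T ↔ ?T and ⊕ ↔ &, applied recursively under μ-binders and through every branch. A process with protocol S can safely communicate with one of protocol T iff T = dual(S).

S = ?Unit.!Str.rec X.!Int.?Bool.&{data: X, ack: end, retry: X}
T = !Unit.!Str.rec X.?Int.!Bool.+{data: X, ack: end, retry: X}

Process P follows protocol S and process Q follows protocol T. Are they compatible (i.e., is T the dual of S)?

?Unit vs !Unit  match
  !Str vs !Str  ✗ same direction on both sides — not dual

NO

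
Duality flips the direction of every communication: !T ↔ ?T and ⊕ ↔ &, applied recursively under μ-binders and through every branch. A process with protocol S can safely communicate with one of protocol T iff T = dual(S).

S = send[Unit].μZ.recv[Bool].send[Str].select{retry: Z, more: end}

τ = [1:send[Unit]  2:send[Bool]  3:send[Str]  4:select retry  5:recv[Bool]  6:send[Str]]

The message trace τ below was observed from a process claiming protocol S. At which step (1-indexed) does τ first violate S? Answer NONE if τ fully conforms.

2

[1] send[Unit]  ok  residual = μZ.…
[2] got send[Bool], protocol expects recv[Bool]  ✗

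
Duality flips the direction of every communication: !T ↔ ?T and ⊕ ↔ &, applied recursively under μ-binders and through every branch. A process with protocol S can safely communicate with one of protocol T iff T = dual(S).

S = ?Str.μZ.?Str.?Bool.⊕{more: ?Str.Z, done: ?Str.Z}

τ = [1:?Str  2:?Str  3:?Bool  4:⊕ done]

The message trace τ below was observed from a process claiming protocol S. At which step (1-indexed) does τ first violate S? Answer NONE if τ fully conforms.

NONE

[1] ?Str  match  residual = μZ.…
[2] ?Str  match  residual = ?Bool.⊕{more: ?Str.μZ.…, done: ?Str.μZ.…}
[3] ?Bool  match  residual = ⊕{more: ?Str.μZ.…, done: ?Str.μZ.…}
[4] ⊕ done  match  residual = ?Str.μZ.…
τ conforms to S (length 4)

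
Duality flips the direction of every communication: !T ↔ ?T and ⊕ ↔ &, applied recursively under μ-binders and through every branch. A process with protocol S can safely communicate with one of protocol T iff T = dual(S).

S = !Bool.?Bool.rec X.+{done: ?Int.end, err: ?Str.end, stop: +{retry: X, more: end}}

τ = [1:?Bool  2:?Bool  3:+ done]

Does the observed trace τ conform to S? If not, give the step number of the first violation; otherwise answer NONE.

1

step 1: got ?Bool, protocol expects !Bool  ✗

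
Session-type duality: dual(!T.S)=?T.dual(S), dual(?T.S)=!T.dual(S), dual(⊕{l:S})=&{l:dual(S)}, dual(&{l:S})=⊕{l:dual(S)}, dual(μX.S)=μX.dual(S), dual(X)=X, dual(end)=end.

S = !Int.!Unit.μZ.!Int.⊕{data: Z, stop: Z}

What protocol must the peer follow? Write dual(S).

?Int.?Unit.μZ.?Int.&{data: Z, stop: Z}

!Int → ?Int
  !Unit → ?Unit
    μZ → μZ  (binder kept)
      !Int → ?Int
        ⊕{data,stop} → &{data,stop}  (select→offer)
          • data:
            Z self-dual
          • stop:
            Z self-dual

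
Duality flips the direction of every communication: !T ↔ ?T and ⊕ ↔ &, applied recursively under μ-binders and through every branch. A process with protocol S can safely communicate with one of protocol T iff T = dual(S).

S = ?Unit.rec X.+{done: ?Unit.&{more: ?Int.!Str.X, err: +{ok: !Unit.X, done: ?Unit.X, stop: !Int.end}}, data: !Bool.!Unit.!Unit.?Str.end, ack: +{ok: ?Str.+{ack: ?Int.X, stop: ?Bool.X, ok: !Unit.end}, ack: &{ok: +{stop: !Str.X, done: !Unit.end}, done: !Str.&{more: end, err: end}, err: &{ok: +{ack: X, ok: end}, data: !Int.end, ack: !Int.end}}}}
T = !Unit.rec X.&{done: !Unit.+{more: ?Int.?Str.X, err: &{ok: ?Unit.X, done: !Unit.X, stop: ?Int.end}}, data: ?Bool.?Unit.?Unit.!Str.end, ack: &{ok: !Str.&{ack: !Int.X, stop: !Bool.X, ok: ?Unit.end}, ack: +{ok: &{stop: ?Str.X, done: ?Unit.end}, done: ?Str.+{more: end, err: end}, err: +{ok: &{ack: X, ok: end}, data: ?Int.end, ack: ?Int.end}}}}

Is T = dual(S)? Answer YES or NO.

?Unit vs !Unit  match
  rec X vs rec X  match (μ self-dual)
    +{done,data,ack} vs &{done,data,ack}  match label sets agree
      • done:
        ?Unit vs !Unit  match
          &{more,err} vs +{more,err}  match label sets agree
            • more:
              ?Int vs ?Int  ✗ same direction on both sides — not dual

NO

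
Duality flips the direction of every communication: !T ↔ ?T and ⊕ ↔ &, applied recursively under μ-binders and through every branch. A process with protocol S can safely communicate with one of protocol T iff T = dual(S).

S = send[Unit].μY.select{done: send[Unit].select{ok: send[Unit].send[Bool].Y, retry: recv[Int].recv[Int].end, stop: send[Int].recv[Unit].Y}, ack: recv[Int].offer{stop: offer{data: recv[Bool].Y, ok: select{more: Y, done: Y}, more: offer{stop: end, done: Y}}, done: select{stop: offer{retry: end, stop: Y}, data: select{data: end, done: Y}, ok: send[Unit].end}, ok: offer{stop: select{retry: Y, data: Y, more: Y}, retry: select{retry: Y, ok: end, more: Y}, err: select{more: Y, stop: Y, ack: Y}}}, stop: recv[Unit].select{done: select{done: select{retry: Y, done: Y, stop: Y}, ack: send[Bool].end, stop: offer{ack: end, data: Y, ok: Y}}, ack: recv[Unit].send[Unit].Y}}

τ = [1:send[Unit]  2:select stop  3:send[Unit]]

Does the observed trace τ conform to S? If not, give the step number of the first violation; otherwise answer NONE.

3

step 1: send[Unit]  match  state: μY.…
step 2: select stop  match  state: recv[Unit].select{done: select{done: select{retry: μY.…, done: μY.…, stop: μY.…}, ack: send[Bool].end, stop: offer{ack: end, data: μY.…, ok: μY.…}}, ack: recv[Unit].send[Unit].μY.…}
step 3: got send[Unit], protocol expects recv[Unit]  ✗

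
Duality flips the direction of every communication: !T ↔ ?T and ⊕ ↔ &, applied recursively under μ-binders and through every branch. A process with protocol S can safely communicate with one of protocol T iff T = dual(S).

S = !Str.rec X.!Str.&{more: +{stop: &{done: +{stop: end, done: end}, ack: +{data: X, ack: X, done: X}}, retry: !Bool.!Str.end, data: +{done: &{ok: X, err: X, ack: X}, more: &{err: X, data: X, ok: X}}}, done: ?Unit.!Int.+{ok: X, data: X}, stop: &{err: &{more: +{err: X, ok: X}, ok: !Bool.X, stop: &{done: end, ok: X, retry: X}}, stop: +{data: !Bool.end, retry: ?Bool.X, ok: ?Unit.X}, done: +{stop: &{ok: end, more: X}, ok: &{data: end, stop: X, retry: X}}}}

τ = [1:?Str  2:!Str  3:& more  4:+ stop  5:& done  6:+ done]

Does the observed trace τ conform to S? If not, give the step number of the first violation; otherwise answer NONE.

1

[1] got ?Str, protocol expects !Str  ✗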